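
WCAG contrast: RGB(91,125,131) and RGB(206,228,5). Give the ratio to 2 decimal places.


Linearize each sRGB channel c=v/255: c/12.92 if c ≤ 0.04045 else ((c+0.055)/1.055)^2.4
L = 0.2126×R_lin + 0.7152×G_lin + 0.0722×B_lin
Color 1 (91,125,131):
  R=91: 91/255≈0.3569 > 0.04045 → ((0.3569+0.055)/1.055)^2.4 ≈ 0.10462
  G=125: 125/255≈0.4902 > 0.04045 → ((0.4902+0.055)/1.055)^2.4 ≈ 0.20508
  B=131: 131/255≈0.5137 > 0.04045 → ((0.5137+0.055)/1.055)^2.4 ≈ 0.22697
  L1 = 0.2126×0.10462 + 0.7152×0.20508 + 0.0722×0.22697 ≈ 0.18530
Color 2 (206,228,5):
  R=206: 206/255≈0.8078 > 0.04045 → ((0.8078+0.055)/1.055)^2.4 ≈ 0.61721
  G=228: 228/255≈0.8941 > 0.04045 → ((0.8941+0.055)/1.055)^2.4 ≈ 0.77582
  B=5: 5/255≈0.0196 ≤ 0.04045 → 0.0196/12.92 ≈ 0.00152
  L2 = 0.2126×0.61721 + 0.7152×0.77582 + 0.0722×0.00152 ≈ 0.68620
Lighter = 0.68620, Darker = 0.18530
Ratio = (L_lighter + 0.05) / (L_darker + 0.05)
Ratio = (0.68620 + 0.05) / (0.18530 + 0.05) = 0.73620 / 0.23530 ≈ 3.1287
Ratio ≈ 3.13:1


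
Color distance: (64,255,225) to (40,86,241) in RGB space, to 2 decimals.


d = √[(R₁-R₂)² + (G₁-G₂)² + (B₁-B₂)²]
d = √[(64-40)² + (255-86)² + (225-241)²]
d = √[576 + 28561 + 256]
d = √29393
d ≈ 171.44


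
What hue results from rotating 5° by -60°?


New hue = (H + rotation) mod 360
New hue = (5 -60) mod 360
= -55 mod 360
= 305°


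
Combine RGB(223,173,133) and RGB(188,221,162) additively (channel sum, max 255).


Additive: each channel = min(255, C₁+C₂)
R: 223+188 = 411 → 255
G: 173+221 = 394 → 255
B: 133+162 = 295 → 255
= RGB(255, 255, 255)


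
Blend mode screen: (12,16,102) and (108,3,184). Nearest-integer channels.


Screen: C = 255 - (255-A)×(255-B)/255, rounded to nearest integer
R: 255 - (255-12)×(255-108)/255 = 255 - 35721/255 ≈ 255 - 140.082 = 114.918 → 115
G: 255 - (255-16)×(255-3)/255 = 255 - 60228/255 ≈ 255 - 236.188 = 18.812 → 19
B: 255 - (255-102)×(255-184)/255 = 255 - 10863/255 ≈ 255 - 42.600 = 212.400 → 212
= RGB(115, 19, 212)


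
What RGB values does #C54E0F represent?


C5 → 197 (R)
4E → 78 (G)
0F → 15 (B)
= RGB(197, 78, 15)


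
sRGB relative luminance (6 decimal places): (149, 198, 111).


Linearize each channel (sRGB transfer function): c = v/255; c_lin = c/12.92 if c ≤ 0.04045, else ((c+0.055)/1.055)^2.4
  R: 149/255 ≈ 0.584314 > 0.04045 → ((0.584314+0.055)/1.055)^2.4 ≈ 0.300544
  G: 198/255 ≈ 0.776471 > 0.04045 → ((0.776471+0.055)/1.055)^2.4 ≈ 0.564712
  B: 111/255 ≈ 0.435294 > 0.04045 → ((0.435294+0.055)/1.055)^2.4 ≈ 0.158961
R_lin = 0.300544, G_lin = 0.564712, B_lin = 0.158961
L = 0.2126×R + 0.7152×G + 0.0722×B
L = 0.2126×0.300544 + 0.7152×0.564712 + 0.0722×0.158961
L ≈ 0.479254


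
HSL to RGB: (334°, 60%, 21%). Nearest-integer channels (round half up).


H=334°, S=0.60, L=0.21
C = (1-|2L-1|)×S = (1-|-0.58|)×0.60 = 0.252
H' = H/60 = 334/60 ≈ 5.5667; X = C×(1-|H' mod 2 - 1|) = 0.1092
m = L - C/2 = 0.21 - 0.126 = 0.084
Sector ⌊H'⌋ = 5 → (R',G',B') = (0.252, 0.0, 0.1092)
RGB = ((R'+m)×255, (G'+m)×255, (B'+m)×255) = (85.68, 21.42, 49.266)
Round half up → RGB(86, 21, 49)


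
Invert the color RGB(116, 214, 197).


Invert: (255-R, 255-G, 255-B)
R: 255-116 = 139
G: 255-214 = 41
B: 255-197 = 58
= RGB(139, 41, 58)


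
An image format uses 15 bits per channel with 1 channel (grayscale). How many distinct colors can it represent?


Total bits = 15 bits/channel × 1 channels = 15 bits
Distinct colors = 2^15
= 32,768 colors


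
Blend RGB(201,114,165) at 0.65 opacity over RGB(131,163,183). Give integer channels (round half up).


C = α×F + (1-α)×B, with 1-α = 0.35
R: 0.65×201 + 0.35×131 = 130.65 + 45.85 = 176.50 → 177
G: 0.65×114 + 0.35×163 = 74.10 + 57.05 = 131.15 → 131
B: 0.65×165 + 0.35×183 = 107.25 + 64.05 = 171.30 → 171
= RGB(177, 131, 171)


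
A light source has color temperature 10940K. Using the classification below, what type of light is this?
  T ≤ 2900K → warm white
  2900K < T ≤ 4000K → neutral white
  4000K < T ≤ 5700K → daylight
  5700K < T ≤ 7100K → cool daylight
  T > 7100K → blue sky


Temperature: 10940K
10940K > 7100K → blue sky
Classification: blue sky


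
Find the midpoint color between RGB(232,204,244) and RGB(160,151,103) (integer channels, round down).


Midpoint: each channel = ⌊(C₁+C₂)/2⌋
R: ⌊(232+160)/2⌋ = 196
G: ⌊(204+151)/2⌋ = 177
B: ⌊(244+103)/2⌋ = 173
= RGB(196, 177, 173)


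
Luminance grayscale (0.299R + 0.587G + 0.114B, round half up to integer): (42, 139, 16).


Gray = 0.299×R + 0.587×G + 0.114×B
Gray = 0.299×42 + 0.587×139 + 0.114×16
Gray = 12.558 + 81.593 + 1.824
Gray = 95.975 → round half up → 96
Gray = 96


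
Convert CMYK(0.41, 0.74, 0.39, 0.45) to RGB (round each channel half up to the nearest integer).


R = 255 × (1-C) × (1-K) = 255 × 0.59 × 0.55 = 82.7475 → 83
G = 255 × (1-M) × (1-K) = 255 × 0.26 × 0.55 = 36.465 → 36
B = 255 × (1-Y) × (1-K) = 255 × 0.61 × 0.55 = 85.5525 → 86
= RGB(83, 36, 86)


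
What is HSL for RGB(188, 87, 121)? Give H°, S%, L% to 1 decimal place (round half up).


Normalize: R'=188/255≈0.7373, G'=87/255≈0.3412, B'=121/255≈0.4745
Max=188/255, Min=87/255, Δ=Max-Min=101/255
L = (Max+Min)/2 = (188+87)/510 = 275/510 = 0.53921… → L = 53.9%
L > 0.5 → S = Δ/(2-Max-Min) = 101/(510-188-87) = 101/235 = 0.42978… → S = 43.0%
(the 1/255 factors cancel in S and H, so raw channel differences can be used)
Max is R' → H = 60 × (((G-B)/Δ) mod 6) = 60 × (((87-121)/101) mod 6)
  (-34)/101 = -0.3366…; negative, so add 6 → 5.6633…
  H = 60 × 5.6633… = 339.801…° → H = 339.8°
= HSL(339.8°, 43.0%, 53.9%)


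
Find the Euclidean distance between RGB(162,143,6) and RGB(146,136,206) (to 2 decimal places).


d = √[(R₁-R₂)² + (G₁-G₂)² + (B₁-B₂)²]
d = √[(162-146)² + (143-136)² + (6-206)²]
d = √[256 + 49 + 40000]
d = √40305
d ≈ 200.76


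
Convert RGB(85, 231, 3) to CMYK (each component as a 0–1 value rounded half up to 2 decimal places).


R'=85/255≈0.3333, G'=231/255≈0.9059, B'=3/255≈0.0118
K = 1 - max(R',G',B') = 1 - 231/255 = 24/255 = 0.09411… → 0.09
(1-R'-K)/(1-K) simplifies to (max-R)/max with max = 231:
C = (231-85)/231 = 146/231 = 0.63203… → 0.63
M = (231-231)/231 = 0/231 = 0 → 0.00
Y = (231-3)/231 = 228/231 = 0.98701… → 0.99
= CMYK(0.63, 0.00, 0.99, 0.09)


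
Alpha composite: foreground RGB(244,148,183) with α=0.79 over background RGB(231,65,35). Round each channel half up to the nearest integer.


C = α×F + (1-α)×B, with 1-α = 0.21
R: 0.79×244 + 0.21×231 = 192.76 + 48.51 = 241.27 → 241
G: 0.79×148 + 0.21×65 = 116.92 + 13.65 = 130.57 → 131
B: 0.79×183 + 0.21×35 = 144.57 + 7.35 = 151.92 → 152
= RGB(241, 131, 152)


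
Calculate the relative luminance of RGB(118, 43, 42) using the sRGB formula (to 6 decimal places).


Linearize each channel (sRGB transfer function): c = v/255; c_lin = c/12.92 if c ≤ 0.04045, else ((c+0.055)/1.055)^2.4
  R: 118/255 ≈ 0.462745 > 0.04045 → ((0.462745+0.055)/1.055)^2.4 ≈ 0.181164
  G: 43/255 ≈ 0.168627 > 0.04045 → ((0.168627+0.055)/1.055)^2.4 ≈ 0.024158
  B: 42/255 ≈ 0.164706 > 0.04045 → ((0.164706+0.055)/1.055)^2.4 ≈ 0.023153
R_lin = 0.181164, G_lin = 0.024158, B_lin = 0.023153
L = 0.2126×R + 0.7152×G + 0.0722×B
L = 0.2126×0.181164 + 0.7152×0.024158 + 0.0722×0.023153
L ≈ 0.057465


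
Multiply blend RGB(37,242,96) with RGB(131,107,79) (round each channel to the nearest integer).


Multiply: C = A×B/255, rounded to nearest integer
R: 37×131/255 = 4847/255 ≈ 19.008 → 19
G: 242×107/255 = 25894/255 ≈ 101.545 → 102
B: 96×79/255 = 7584/255 ≈ 29.741 → 30
= RGB(19, 102, 30)


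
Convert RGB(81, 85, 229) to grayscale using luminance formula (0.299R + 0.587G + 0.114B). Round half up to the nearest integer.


Gray = 0.299×R + 0.587×G + 0.114×B
Gray = 0.299×81 + 0.587×85 + 0.114×229
Gray = 24.219 + 49.895 + 26.106
Gray = 100.220 → round half up → 100
Gray = 100


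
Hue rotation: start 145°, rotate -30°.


New hue = (H + rotation) mod 360
New hue = (145 -30) mod 360
= 115 mod 360
= 115°


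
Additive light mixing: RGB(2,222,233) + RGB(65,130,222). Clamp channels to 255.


Additive: each channel = min(255, C₁+C₂)
R: 2+65 = 67 → 67
G: 222+130 = 352 → 255
B: 233+222 = 455 → 255
= RGB(67, 255, 255)


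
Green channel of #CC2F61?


Color: #CC2F61
R = CC = 204
G = 2F = 47
B = 61 = 97
Green = 47


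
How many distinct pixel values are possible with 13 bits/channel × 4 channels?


Total bits = 13 bits/channel × 4 channels = 52 bits
Distinct pixel values = 2^52
= 4,503,599,627,370,496 pixel values


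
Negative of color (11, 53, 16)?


Invert: (255-R, 255-G, 255-B)
R: 255-11 = 244
G: 255-53 = 202
B: 255-16 = 239
= RGB(244, 202, 239)


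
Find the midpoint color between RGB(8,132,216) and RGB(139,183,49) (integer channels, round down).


Midpoint: each channel = ⌊(C₁+C₂)/2⌋
R: ⌊(8+139)/2⌋ = 73
G: ⌊(132+183)/2⌋ = 157
B: ⌊(216+49)/2⌋ = 132
= RGB(73, 157, 132)


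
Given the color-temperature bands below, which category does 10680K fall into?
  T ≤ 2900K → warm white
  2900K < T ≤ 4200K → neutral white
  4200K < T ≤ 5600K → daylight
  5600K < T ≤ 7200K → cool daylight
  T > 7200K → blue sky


Temperature: 10680K
10680K > 7200K → blue sky
Classification: blue sky


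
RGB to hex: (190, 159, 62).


R = 190 → BE (hex)
G = 159 → 9F (hex)
B = 62 → 3E (hex)
Hex = #BE9F3E


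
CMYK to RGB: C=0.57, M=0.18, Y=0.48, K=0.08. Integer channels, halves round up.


R = 255 × (1-C) × (1-K) = 255 × 0.43 × 0.92 = 100.878 → 101
G = 255 × (1-M) × (1-K) = 255 × 0.82 × 0.92 = 192.372 → 192
B = 255 × (1-Y) × (1-K) = 255 × 0.52 × 0.92 = 121.992 → 122
= RGB(101, 192, 122)


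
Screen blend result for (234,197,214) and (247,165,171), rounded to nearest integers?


Screen: C = 255 - (255-A)×(255-B)/255, rounded to nearest integer
R: 255 - (255-234)×(255-247)/255 = 255 - 168/255 ≈ 255 - 0.659 = 254.341 → 254
G: 255 - (255-197)×(255-165)/255 = 255 - 5220/255 ≈ 255 - 20.471 = 234.529 → 235
B: 255 - (255-214)×(255-171)/255 = 255 - 3444/255 ≈ 255 - 13.506 = 241.494 → 241
= RGB(254, 235, 241)


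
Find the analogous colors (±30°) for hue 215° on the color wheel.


Base hue: 215°
Left analog: (215 - 30) mod 360 = 185°
Right analog: (215 + 30) mod 360 = 245°
Analogous hues = 185° and 245°


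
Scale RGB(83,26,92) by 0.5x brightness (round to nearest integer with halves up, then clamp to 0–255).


Multiply each channel by 0.5, round half up, clamp to [0, 255]
R: 83×0.5 = 41.5 → round → 42
G: 26×0.5 = 13
B: 92×0.5 = 46
= RGB(42, 13, 46)


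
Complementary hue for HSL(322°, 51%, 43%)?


Complement = opposite side of color wheel = hue + 180°
H' = (322 + 180) mod 360 = 142°
S and L unchanged.
= HSL(142°, 51%, 43%)


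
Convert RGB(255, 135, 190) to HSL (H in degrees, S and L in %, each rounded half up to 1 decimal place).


Normalize: R'=255/255≈1.0000, G'=135/255≈0.5294, B'=190/255≈0.7451
Max=255/255, Min=135/255, Δ=Max-Min=120/255
L = (Max+Min)/2 = (255+135)/510 = 390/510 = 0.76470… → L = 76.5%
L > 0.5 → S = Δ/(2-Max-Min) = 120/(510-255-135) = 120/120 = 1 → S = 100.0%
(the 1/255 factors cancel in S and H, so raw channel differences can be used)
Max is R' → H = 60 × (((G-B)/Δ) mod 6) = 60 × (((135-190)/120) mod 6)
  (-55)/120 = -0.4583…; negative, so add 6 → 5.5416…
  H = 60 × 5.5416… = 332.5° → H = 332.5°
= HSL(332.5°, 100.0%, 76.5%)


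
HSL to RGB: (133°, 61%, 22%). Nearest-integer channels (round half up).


H=133°, S=0.61, L=0.22
C = (1-|2L-1|)×S = (1-|-0.56|)×0.61 = 0.2684
H' = H/60 = 133/60 ≈ 2.2167; X = C×(1-|H' mod 2 - 1|) ≈ 0.0582
m = L - C/2 = 0.22 - 0.1342 = 0.0858
Sector ⌊H'⌋ = 2 → (R',G',B') = (0.0, 0.2684, ≈0.0582)
RGB = ((R'+m)×255, (G'+m)×255, (B'+m)×255) = (21.879, 90.321, 36.7081)
Round half up → RGB(22, 90, 37)


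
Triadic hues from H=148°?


Triadic: equally spaced at 120° intervals
H1 = 148°
H2 = (148 + 120) mod 360 = 268°
H3 = (148 + 240) mod 360 = 28°
Triadic = 148°, 268°, 28°


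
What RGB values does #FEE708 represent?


FE → 254 (R)
E7 → 231 (G)
08 → 8 (B)
= RGB(254, 231, 8)


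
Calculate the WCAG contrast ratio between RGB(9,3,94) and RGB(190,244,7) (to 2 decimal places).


Linearize each sRGB channel c=v/255: c/12.92 if c ≤ 0.04045 else ((c+0.055)/1.055)^2.4
L = 0.2126×R_lin + 0.7152×G_lin + 0.0722×B_lin
Color 1 (9,3,94):
  R=9: 9/255≈0.0353 ≤ 0.04045 → 0.0353/12.92 ≈ 0.00273
  G=3: 3/255≈0.0118 ≤ 0.04045 → 0.0118/12.92 ≈ 0.00091
  B=94: 94/255≈0.3686 > 0.04045 → ((0.3686+0.055)/1.055)^2.4 ≈ 0.11193
  L1 = 0.2126×0.00273 + 0.7152×0.00091 + 0.0722×0.11193 ≈ 0.00931
Color 2 (190,244,7):
  R=190: 190/255≈0.7451 > 0.04045 → ((0.7451+0.055)/1.055)^2.4 ≈ 0.51492
  G=244: 244/255≈0.9569 > 0.04045 → ((0.9569+0.055)/1.055)^2.4 ≈ 0.90466
  B=7: 7/255≈0.0275 ≤ 0.04045 → 0.0275/12.92 ≈ 0.00212
  L2 = 0.2126×0.51492 + 0.7152×0.90466 + 0.0722×0.00212 ≈ 0.75664
Lighter = 0.75664, Darker = 0.00931
Ratio = (L_lighter + 0.05) / (L_darker + 0.05)
Ratio = (0.75664 + 0.05) / (0.00931 + 0.05) = 0.80664 / 0.05931 ≈ 13.5996
Ratio ≈ 13.60:1


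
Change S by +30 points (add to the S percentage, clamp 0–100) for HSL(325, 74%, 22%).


Original S = 74%
Adjustment = +30 percentage points
New S = 74 + (30) = 104
Clamp to [0, 100] → 100
= HSL(325°, 100%, 22%)


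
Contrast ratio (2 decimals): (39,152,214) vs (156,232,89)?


Linearize each sRGB channel c=v/255: c/12.92 if c ≤ 0.04045 else ((c+0.055)/1.055)^2.4
L = 0.2126×R_lin + 0.7152×G_lin + 0.0722×B_lin
Color 1 (39,152,214):
  R=39: 39/255≈0.1529 > 0.04045 → ((0.1529+0.055)/1.055)^2.4 ≈ 0.02029
  G=152: 152/255≈0.5961 > 0.04045 → ((0.5961+0.055)/1.055)^2.4 ≈ 0.31399
  B=214: 214/255≈0.8392 > 0.04045 → ((0.8392+0.055)/1.055)^2.4 ≈ 0.67244
  L1 = 0.2126×0.02029 + 0.7152×0.31399 + 0.0722×0.67244 ≈ 0.27743
Color 2 (156,232,89):
  R=156: 156/255≈0.6118 > 0.04045 → ((0.6118+0.055)/1.055)^2.4 ≈ 0.33245
  G=232: 232/255≈0.9098 > 0.04045 → ((0.9098+0.055)/1.055)^2.4 ≈ 0.80695
  B=89: 89/255≈0.3490 > 0.04045 → ((0.3490+0.055)/1.055)^2.4 ≈ 0.09990
  L2 = 0.2126×0.33245 + 0.7152×0.80695 + 0.0722×0.09990 ≈ 0.65502
Lighter = 0.65502, Darker = 0.27743
Ratio = (L_lighter + 0.05) / (L_darker + 0.05)
Ratio = (0.65502 + 0.05) / (0.27743 + 0.05) = 0.70502 / 0.32743 ≈ 2.1532
Ratio ≈ 2.15:1


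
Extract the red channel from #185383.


Color: #185383
R = 18 = 24
G = 53 = 83
B = 83 = 131
Red = 24


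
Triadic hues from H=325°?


Triadic: equally spaced at 120° intervals
H1 = 325°
H2 = (325 + 120) mod 360 = 85°
H3 = (325 + 240) mod 360 = 205°
Triadic = 325°, 85°, 205°


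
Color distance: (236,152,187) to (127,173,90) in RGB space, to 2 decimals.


d = √[(R₁-R₂)² + (G₁-G₂)² + (B₁-B₂)²]
d = √[(236-127)² + (152-173)² + (187-90)²]
d = √[11881 + 441 + 9409]
d = √21731
d ≈ 147.41


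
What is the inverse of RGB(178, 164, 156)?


Invert: (255-R, 255-G, 255-B)
R: 255-178 = 77
G: 255-164 = 91
B: 255-156 = 99
= RGB(77, 91, 99)


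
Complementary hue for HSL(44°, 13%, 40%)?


Complement = opposite side of color wheel = hue + 180°
H' = (44 + 180) mod 360 = 224°
S and L unchanged.
= HSL(224°, 13%, 40%)


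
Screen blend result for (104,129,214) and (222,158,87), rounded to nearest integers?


Screen: C = 255 - (255-A)×(255-B)/255, rounded to nearest integer
R: 255 - (255-104)×(255-222)/255 = 255 - 4983/255 ≈ 255 - 19.541 = 235.459 → 235
G: 255 - (255-129)×(255-158)/255 = 255 - 12222/255 ≈ 255 - 47.929 = 207.071 → 207
B: 255 - (255-214)×(255-87)/255 = 255 - 6888/255 ≈ 255 - 27.012 = 227.988 → 228
= RGB(235, 207, 228)


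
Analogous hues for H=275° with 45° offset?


Base hue: 275°
Left analog: (275 - 45) mod 360 = 230°
Right analog: (275 + 45) mod 360 = 320°
Analogous hues = 230° and 320°


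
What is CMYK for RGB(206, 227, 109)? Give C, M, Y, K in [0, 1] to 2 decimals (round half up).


R'=206/255≈0.8078, G'=227/255≈0.8902, B'=109/255≈0.4275
K = 1 - max(R',G',B') = 1 - 227/255 = 28/255 = 0.10980… → 0.11
(1-R'-K)/(1-K) simplifies to (max-R)/max with max = 227:
C = (227-206)/227 = 21/227 = 0.09251… → 0.09
M = (227-227)/227 = 0/227 = 0 → 0.00
Y = (227-109)/227 = 118/227 = 0.51982… → 0.52
= CMYK(0.09, 0.00, 0.52, 0.11)


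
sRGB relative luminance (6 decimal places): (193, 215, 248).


Linearize each channel (sRGB transfer function): c = v/255; c_lin = c/12.92 if c ≤ 0.04045, else ((c+0.055)/1.055)^2.4
  R: 193/255 ≈ 0.756863 > 0.04045 → ((0.756863+0.055)/1.055)^2.4 ≈ 0.533276
  G: 215/255 ≈ 0.843137 > 0.04045 → ((0.843137+0.055)/1.055)^2.4 ≈ 0.679542
  B: 248/255 ≈ 0.972549 > 0.04045 → ((0.972549+0.055)/1.055)^2.4 ≈ 0.938686
R_lin = 0.533276, G_lin = 0.679542, B_lin = 0.938686
L = 0.2126×R + 0.7152×G + 0.0722×B
L = 0.2126×0.533276 + 0.7152×0.679542 + 0.0722×0.938686
L ≈ 0.667156


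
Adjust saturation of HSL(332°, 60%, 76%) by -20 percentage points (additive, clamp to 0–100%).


Original S = 60%
Adjustment = -20 percentage points
New S = 60 + (-20) = 40
Clamp to [0, 100] → 40
= HSL(332°, 40%, 76%)


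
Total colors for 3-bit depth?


Colors = 2^bits = 2^3
= 8 colors


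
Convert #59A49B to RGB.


59 → 89 (R)
A4 → 164 (G)
9B → 155 (B)
= RGB(89, 164, 155)


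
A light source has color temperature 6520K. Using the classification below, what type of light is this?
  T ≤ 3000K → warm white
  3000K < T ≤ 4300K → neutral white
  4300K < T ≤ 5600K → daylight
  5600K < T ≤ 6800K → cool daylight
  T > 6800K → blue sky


Temperature: 6520K
5600K < 6520K ≤ 6800K → cool daylight
Classification: cool daylight


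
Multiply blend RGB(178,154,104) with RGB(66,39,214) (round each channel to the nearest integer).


Multiply: C = A×B/255, rounded to nearest integer
R: 178×66/255 = 11748/255 ≈ 46.071 → 46
G: 154×39/255 = 6006/255 ≈ 23.553 → 24
B: 104×214/255 = 22256/255 ≈ 87.278 → 87
= RGB(46, 24, 87)


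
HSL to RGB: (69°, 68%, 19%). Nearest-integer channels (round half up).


H=69°, S=0.68, L=0.19
C = (1-|2L-1|)×S = (1-|-0.62|)×0.68 = 0.2584
H' = H/60 = 69/60 ≈ 1.1500; X = C×(1-|H' mod 2 - 1|) = 0.21964
m = L - C/2 = 0.19 - 0.1292 = 0.0608
Sector ⌊H'⌋ = 1 → (R',G',B') = (0.21964, 0.2584, 0.0)
RGB = ((R'+m)×255, (G'+m)×255, (B'+m)×255) = (71.5122, 81.396, 15.504)
Round half up → RGB(72, 81, 16)


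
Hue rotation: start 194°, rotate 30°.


New hue = (H + rotation) mod 360
New hue = (194 + 30) mod 360
= 224 mod 360
= 224°


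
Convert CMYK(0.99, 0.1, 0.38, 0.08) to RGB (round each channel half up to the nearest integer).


R = 255 × (1-C) × (1-K) = 255 × 0.01 × 0.92 = 2.346 → 2
G = 255 × (1-M) × (1-K) = 255 × 0.90 × 0.92 = 211.14 → 211
B = 255 × (1-Y) × (1-K) = 255 × 0.62 × 0.92 = 145.452 → 145
= RGB(2, 211, 145)


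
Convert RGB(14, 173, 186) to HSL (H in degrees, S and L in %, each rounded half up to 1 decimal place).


Normalize: R'=14/255≈0.0549, G'=173/255≈0.6784, B'=186/255≈0.7294
Max=186/255, Min=14/255, Δ=Max-Min=172/255
L = (Max+Min)/2 = (186+14)/510 = 200/510 = 0.39215… → L = 39.2%
L ≤ 0.5 → S = Δ/(Max+Min) = 172/(186+14) = 172/200 = 0.86 → S = 86.0%
(the 1/255 factors cancel in S and H, so raw channel differences can be used)
Max is B' → H = 60 × ((R-G)/Δ + 4) = 60 × ((14-173)/172 + 4)
  -159/172 + 4 = -0.9244… + 4 = 3.0755…
  H = 60 × 3.0755… = 184.534…° → H = 184.5°
= HSL(184.5°, 86.0%, 39.2%)


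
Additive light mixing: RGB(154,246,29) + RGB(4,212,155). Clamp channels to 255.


Additive: each channel = min(255, C₁+C₂)
R: 154+4 = 158 → 158
G: 246+212 = 458 → 255
B: 29+155 = 184 → 184
= RGB(158, 255, 184)


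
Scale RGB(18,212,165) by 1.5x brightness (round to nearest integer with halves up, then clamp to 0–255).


Multiply each channel by 1.5, round half up, clamp to [0, 255]
R: 18×1.5 = 27
G: 212×1.5 = 318 → clamp → 255
B: 165×1.5 = 247.5 → round → 248
= RGB(27, 255, 248)


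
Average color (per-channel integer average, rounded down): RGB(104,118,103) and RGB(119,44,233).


Midpoint: each channel = ⌊(C₁+C₂)/2⌋
R: ⌊(104+119)/2⌋ = 111
G: ⌊(118+44)/2⌋ = 81
B: ⌊(103+233)/2⌋ = 168
= RGB(111, 81, 168)


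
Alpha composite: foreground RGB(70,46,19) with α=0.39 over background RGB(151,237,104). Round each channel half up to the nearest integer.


C = α×F + (1-α)×B, with 1-α = 0.61
R: 0.39×70 + 0.61×151 = 27.30 + 92.11 = 119.41 → 119
G: 0.39×46 + 0.61×237 = 17.94 + 144.57 = 162.51 → 163
B: 0.39×19 + 0.61×104 = 7.41 + 63.44 = 70.85 → 71
= RGB(119, 163, 71)


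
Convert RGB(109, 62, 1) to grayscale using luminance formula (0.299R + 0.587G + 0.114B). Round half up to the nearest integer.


Gray = 0.299×R + 0.587×G + 0.114×B
Gray = 0.299×109 + 0.587×62 + 0.114×1
Gray = 32.591 + 36.394 + 0.114
Gray = 69.099 → round half up → 69
Gray = 69


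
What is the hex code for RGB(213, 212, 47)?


R = 213 → D5 (hex)
G = 212 → D4 (hex)
B = 47 → 2F (hex)
Hex = #D5D42F


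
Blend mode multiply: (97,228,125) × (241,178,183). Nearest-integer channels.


Multiply: C = A×B/255, rounded to nearest integer
R: 97×241/255 = 23377/255 ≈ 91.675 → 92
G: 228×178/255 = 40584/255 ≈ 159.153 → 159
B: 125×183/255 = 22875/255 ≈ 89.706 → 90
= RGB(92, 159, 90)


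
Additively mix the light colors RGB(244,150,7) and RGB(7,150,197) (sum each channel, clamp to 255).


Additive: each channel = min(255, C₁+C₂)
R: 244+7 = 251 → 251
G: 150+150 = 300 → 255
B: 7+197 = 204 → 204
= RGB(251, 255, 204)


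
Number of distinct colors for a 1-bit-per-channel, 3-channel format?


Total bits = 1 bits/channel × 3 channels = 3 bits
Distinct colors = 2^3
= 8 colors


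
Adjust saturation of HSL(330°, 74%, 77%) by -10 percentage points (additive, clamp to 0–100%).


Original S = 74%
Adjustment = -10 percentage points
New S = 74 + (-10) = 64
Clamp to [0, 100] → 64
= HSL(330°, 64%, 77%)


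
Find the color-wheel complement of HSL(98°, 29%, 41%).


Complement = opposite side of color wheel = hue + 180°
H' = (98 + 180) mod 360 = 278°
S and L unchanged.
= HSL(278°, 29%, 41%)


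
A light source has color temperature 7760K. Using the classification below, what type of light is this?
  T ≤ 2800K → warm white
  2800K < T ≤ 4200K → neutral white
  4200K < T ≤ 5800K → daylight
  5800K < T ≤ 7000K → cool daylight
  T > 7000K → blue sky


Temperature: 7760K
7760K > 7000K → blue sky
Classification: blue sky


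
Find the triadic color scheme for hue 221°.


Triadic: equally spaced at 120° intervals
H1 = 221°
H2 = (221 + 120) mod 360 = 341°
H3 = (221 + 240) mod 360 = 101°
Triadic = 221°, 341°, 101°


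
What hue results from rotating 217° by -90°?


New hue = (H + rotation) mod 360
New hue = (217 -90) mod 360
= 127 mod 360
= 127°


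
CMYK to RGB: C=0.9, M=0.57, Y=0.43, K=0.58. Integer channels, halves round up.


R = 255 × (1-C) × (1-K) = 255 × 0.10 × 0.42 = 10.71 → 11
G = 255 × (1-M) × (1-K) = 255 × 0.43 × 0.42 = 46.053 → 46
B = 255 × (1-Y) × (1-K) = 255 × 0.57 × 0.42 = 61.047 → 61
= RGB(11, 46, 61)


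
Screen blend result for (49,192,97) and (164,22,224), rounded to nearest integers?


Screen: C = 255 - (255-A)×(255-B)/255, rounded to nearest integer
R: 255 - (255-49)×(255-164)/255 = 255 - 18746/255 ≈ 255 - 73.514 = 181.486 → 181
G: 255 - (255-192)×(255-22)/255 = 255 - 14679/255 ≈ 255 - 57.565 = 197.435 → 197
B: 255 - (255-97)×(255-224)/255 = 255 - 4898/255 ≈ 255 - 19.208 = 235.792 → 236
= RGB(181, 197, 236)


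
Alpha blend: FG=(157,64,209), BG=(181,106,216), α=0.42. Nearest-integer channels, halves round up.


C = α×F + (1-α)×B, with 1-α = 0.58
R: 0.42×157 + 0.58×181 = 65.94 + 104.98 = 170.92 → 171
G: 0.42×64 + 0.58×106 = 26.88 + 61.48 = 88.36 → 88
B: 0.42×209 + 0.58×216 = 87.78 + 125.28 = 213.06 → 213
= RGB(171, 88, 213)


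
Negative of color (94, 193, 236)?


Invert: (255-R, 255-G, 255-B)
R: 255-94 = 161
G: 255-193 = 62
B: 255-236 = 19
= RGB(161, 62, 19)


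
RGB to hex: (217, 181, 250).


R = 217 → D9 (hex)
G = 181 → B5 (hex)
B = 250 → FA (hex)
Hex = #D9B5FA


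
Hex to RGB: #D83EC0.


D8 → 216 (R)
3E → 62 (G)
C0 → 192 (B)
= RGB(216, 62, 192)


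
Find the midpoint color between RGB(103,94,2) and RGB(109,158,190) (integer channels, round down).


Midpoint: each channel = ⌊(C₁+C₂)/2⌋
R: ⌊(103+109)/2⌋ = 106
G: ⌊(94+158)/2⌋ = 126
B: ⌊(2+190)/2⌋ = 96
= RGB(106, 126, 96)


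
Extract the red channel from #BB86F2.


Color: #BB86F2
R = BB = 187
G = 86 = 134
B = F2 = 242
Red = 187


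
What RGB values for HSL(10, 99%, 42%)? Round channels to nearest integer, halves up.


H=10°, S=0.99, L=0.42
C = (1-|2L-1|)×S = (1-|-0.16|)×0.99 = 0.8316
H' = H/60 = 10/60 ≈ 0.1667; X = C×(1-|H' mod 2 - 1|) = 0.1386
m = L - C/2 = 0.42 - 0.4158 = 0.0042
Sector ⌊H'⌋ = 0 → (R',G',B') = (0.8316, 0.1386, 0.0)
RGB = ((R'+m)×255, (G'+m)×255, (B'+m)×255) = (213.129, 36.414, 1.071)
Round half up → RGB(213, 36, 1)


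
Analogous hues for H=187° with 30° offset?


Base hue: 187°
Left analog: (187 - 30) mod 360 = 157°
Right analog: (187 + 30) mod 360 = 217°
Analogous hues = 157° and 217°


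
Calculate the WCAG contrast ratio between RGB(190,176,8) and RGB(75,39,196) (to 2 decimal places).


Linearize each sRGB channel c=v/255: c/12.92 if c ≤ 0.04045 else ((c+0.055)/1.055)^2.4
L = 0.2126×R_lin + 0.7152×G_lin + 0.0722×B_lin
Color 1 (190,176,8):
  R=190: 190/255≈0.7451 > 0.04045 → ((0.7451+0.055)/1.055)^2.4 ≈ 0.51492
  G=176: 176/255≈0.6902 > 0.04045 → ((0.6902+0.055)/1.055)^2.4 ≈ 0.43415
  B=8: 8/255≈0.0314 ≤ 0.04045 → 0.0314/12.92 ≈ 0.00243
  L1 = 0.2126×0.51492 + 0.7152×0.43415 + 0.0722×0.00243 ≈ 0.42015
Color 2 (75,39,196):
  R=75: 75/255≈0.2941 > 0.04045 → ((0.2941+0.055)/1.055)^2.4 ≈ 0.07036
  G=39: 39/255≈0.1529 > 0.04045 → ((0.1529+0.055)/1.055)^2.4 ≈ 0.02029
  B=196: 196/255≈0.7686 > 0.04045 → ((0.7686+0.055)/1.055)^2.4 ≈ 0.55201
  L2 = 0.2126×0.07036 + 0.7152×0.02029 + 0.0722×0.55201 ≈ 0.06932
Lighter = 0.42015, Darker = 0.06932
Ratio = (L_lighter + 0.05) / (L_darker + 0.05)
Ratio = (0.42015 + 0.05) / (0.06932 + 0.05) = 0.47015 / 0.11932 ≈ 3.9401
Ratio ≈ 3.94:1


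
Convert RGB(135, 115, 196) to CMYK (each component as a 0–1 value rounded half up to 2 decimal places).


R'=135/255≈0.5294, G'=115/255≈0.4510, B'=196/255≈0.7686
K = 1 - max(R',G',B') = 1 - 196/255 = 59/255 = 0.23137… → 0.23
(1-R'-K)/(1-K) simplifies to (max-R)/max with max = 196:
C = (196-135)/196 = 61/196 = 0.31122… → 0.31
M = (196-115)/196 = 81/196 = 0.41326… → 0.41
Y = (196-196)/196 = 0/196 = 0 → 0.00
= CMYK(0.31, 0.41, 0.00, 0.23)


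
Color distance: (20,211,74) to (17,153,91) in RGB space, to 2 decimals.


d = √[(R₁-R₂)² + (G₁-G₂)² + (B₁-B₂)²]
d = √[(20-17)² + (211-153)² + (74-91)²]
d = √[9 + 3364 + 289]
d = √3662
d ≈ 60.51


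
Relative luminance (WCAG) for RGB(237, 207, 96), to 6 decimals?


Linearize each channel (sRGB transfer function): c = v/255; c_lin = c/12.92 if c ≤ 0.04045, else ((c+0.055)/1.055)^2.4
  R: 237/255 ≈ 0.929412 > 0.04045 → ((0.929412+0.055)/1.055)^2.4 ≈ 0.846873
  G: 207/255 ≈ 0.811765 > 0.04045 → ((0.811765+0.055)/1.055)^2.4 ≈ 0.623960
  B: 96/255 ≈ 0.376471 > 0.04045 → ((0.376471+0.055)/1.055)^2.4 ≈ 0.116971
R_lin = 0.846873, G_lin = 0.623960, B_lin = 0.116971
L = 0.2126×R + 0.7152×G + 0.0722×B
L = 0.2126×0.846873 + 0.7152×0.623960 + 0.0722×0.116971
L ≈ 0.634747


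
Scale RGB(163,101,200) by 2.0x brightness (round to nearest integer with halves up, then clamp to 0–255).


Multiply each channel by 2.0, round half up, clamp to [0, 255]
R: 163×2.0 = 326 → clamp → 255
G: 101×2.0 = 202
B: 200×2.0 = 400 → clamp → 255
= RGB(255, 202, 255)


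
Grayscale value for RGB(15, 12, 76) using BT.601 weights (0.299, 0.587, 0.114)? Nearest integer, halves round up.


Gray = 0.299×R + 0.587×G + 0.114×B
Gray = 0.299×15 + 0.587×12 + 0.114×76
Gray = 4.485 + 7.044 + 8.664
Gray = 20.193 → round half up → 20
Gray = 20


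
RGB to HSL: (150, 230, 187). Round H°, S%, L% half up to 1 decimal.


Normalize: R'=150/255≈0.5882, G'=230/255≈0.9020, B'=187/255≈0.7333
Max=230/255, Min=150/255, Δ=Max-Min=80/255
L = (Max+Min)/2 = (230+150)/510 = 380/510 = 0.74509… → L = 74.5%
L > 0.5 → S = Δ/(2-Max-Min) = 80/(510-230-150) = 80/130 = 0.61538… → S = 61.5%
(the 1/255 factors cancel in S and H, so raw channel differences can be used)
Max is G' → H = 60 × ((B-R)/Δ + 2) = 60 × ((187-150)/80 + 2)
  37/80 + 2 = 0.4625 + 2 = 2.4625
  H = 60 × 2.4625 = 147.75° → H = 147.8°
= HSL(147.8°, 61.5%, 74.5%)


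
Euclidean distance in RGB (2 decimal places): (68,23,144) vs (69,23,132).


d = √[(R₁-R₂)² + (G₁-G₂)² + (B₁-B₂)²]
d = √[(68-69)² + (23-23)² + (144-132)²]
d = √[1 + 0 + 144]
d = √145
d ≈ 12.04


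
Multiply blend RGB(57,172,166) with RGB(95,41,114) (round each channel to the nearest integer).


Multiply: C = A×B/255, rounded to nearest integer
R: 57×95/255 = 5415/255 ≈ 21.235 → 21
G: 172×41/255 = 7052/255 ≈ 27.655 → 28
B: 166×114/255 = 18924/255 ≈ 74.212 → 74
= RGB(21, 28, 74)


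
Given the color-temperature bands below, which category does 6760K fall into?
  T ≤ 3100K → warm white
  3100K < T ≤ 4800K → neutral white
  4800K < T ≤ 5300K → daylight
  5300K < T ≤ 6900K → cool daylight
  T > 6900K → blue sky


Temperature: 6760K
5300K < 6760K ≤ 6900K → cool daylight
Classification: cool daylight


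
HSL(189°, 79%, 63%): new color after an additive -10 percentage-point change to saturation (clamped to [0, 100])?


Original S = 79%
Adjustment = -10 percentage points
New S = 79 + (-10) = 69
Clamp to [0, 100] → 69
= HSL(189°, 69%, 63%)


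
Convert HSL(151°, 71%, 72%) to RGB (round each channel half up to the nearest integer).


H=151°, S=0.71, L=0.72
C = (1-|2L-1|)×S = (1-|0.44|)×0.71 = 0.3976
H' = H/60 = 151/60 ≈ 2.5167; X = C×(1-|H' mod 2 - 1|) ≈ 0.2054
m = L - C/2 = 0.72 - 0.1988 = 0.5212
Sector ⌊H'⌋ = 2 → (R',G',B') = (0.0, 0.3976, ≈0.2054)
RGB = ((R'+m)×255, (G'+m)×255, (B'+m)×255) = (132.906, 234.294, 185.2898)
Round half up → RGB(133, 234, 185)


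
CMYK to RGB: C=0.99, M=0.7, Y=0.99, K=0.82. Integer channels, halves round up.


R = 255 × (1-C) × (1-K) = 255 × 0.01 × 0.18 = 0.459 → 0
G = 255 × (1-M) × (1-K) = 255 × 0.30 × 0.18 = 13.77 → 14
B = 255 × (1-Y) × (1-K) = 255 × 0.01 × 0.18 = 0.459 → 0
= RGB(0, 14, 0)


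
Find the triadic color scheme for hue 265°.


Triadic: equally spaced at 120° intervals
H1 = 265°
H2 = (265 + 120) mod 360 = 25°
H3 = (265 + 240) mod 360 = 145°
Triadic = 265°, 25°, 145°


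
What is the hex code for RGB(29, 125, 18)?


R = 29 → 1D (hex)
G = 125 → 7D (hex)
B = 18 → 12 (hex)
Hex = #1D7D12


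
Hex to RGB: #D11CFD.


D1 → 209 (R)
1C → 28 (G)
FD → 253 (B)
= RGB(209, 28, 253)


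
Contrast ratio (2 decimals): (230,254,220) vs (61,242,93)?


Linearize each sRGB channel c=v/255: c/12.92 if c ≤ 0.04045 else ((c+0.055)/1.055)^2.4
L = 0.2126×R_lin + 0.7152×G_lin + 0.0722×B_lin
Color 1 (230,254,220):
  R=230: 230/255≈0.9020 > 0.04045 → ((0.9020+0.055)/1.055)^2.4 ≈ 0.79130
  G=254: 254/255≈0.9961 > 0.04045 → ((0.9961+0.055)/1.055)^2.4 ≈ 0.99110
  B=220: 220/255≈0.8627 > 0.04045 → ((0.8627+0.055)/1.055)^2.4 ≈ 0.71569
  L1 = 0.2126×0.79130 + 0.7152×0.99110 + 0.0722×0.71569 ≈ 0.92874
Color 2 (61,242,93):
  R=61: 61/255≈0.2392 > 0.04045 → ((0.2392+0.055)/1.055)^2.4 ≈ 0.04667
  G=242: 242/255≈0.9490 > 0.04045 → ((0.9490+0.055)/1.055)^2.4 ≈ 0.88792
  B=93: 93/255≈0.3647 > 0.04045 → ((0.3647+0.055)/1.055)^2.4 ≈ 0.10946
  L2 = 0.2126×0.04667 + 0.7152×0.88792 + 0.0722×0.10946 ≈ 0.65287
Lighter = 0.92874, Darker = 0.65287
Ratio = (L_lighter + 0.05) / (L_darker + 0.05)
Ratio = (0.92874 + 0.05) / (0.65287 + 0.05) = 0.97874 / 0.70287 ≈ 1.3925
Ratio ≈ 1.39:1


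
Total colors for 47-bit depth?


Colors = 2^bits = 2^47
= 140,737,488,355,328 colors


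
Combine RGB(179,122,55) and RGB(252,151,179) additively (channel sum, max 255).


Additive: each channel = min(255, C₁+C₂)
R: 179+252 = 431 → 255
G: 122+151 = 273 → 255
B: 55+179 = 234 → 234
= RGB(255, 255, 234)


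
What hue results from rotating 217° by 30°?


New hue = (H + rotation) mod 360
New hue = (217 + 30) mod 360
= 247 mod 360
= 247°


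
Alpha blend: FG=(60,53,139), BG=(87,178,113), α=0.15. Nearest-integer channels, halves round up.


C = α×F + (1-α)×B, with 1-α = 0.85
R: 0.15×60 + 0.85×87 = 9.00 + 73.95 = 82.95 → 83
G: 0.15×53 + 0.85×178 = 7.95 + 151.30 = 159.25 → 159
B: 0.15×139 + 0.85×113 = 20.85 + 96.05 = 116.90 → 117
= RGB(83, 159, 117)


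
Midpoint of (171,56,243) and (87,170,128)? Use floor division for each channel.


Midpoint: each channel = ⌊(C₁+C₂)/2⌋
R: ⌊(171+87)/2⌋ = 129
G: ⌊(56+170)/2⌋ = 113
B: ⌊(243+128)/2⌋ = 185
= RGB(129, 113, 185)


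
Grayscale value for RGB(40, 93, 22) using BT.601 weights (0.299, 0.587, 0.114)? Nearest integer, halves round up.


Gray = 0.299×R + 0.587×G + 0.114×B
Gray = 0.299×40 + 0.587×93 + 0.114×22
Gray = 11.960 + 54.591 + 2.508
Gray = 69.059 → round half up → 69
Gray = 69


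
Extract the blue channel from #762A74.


Color: #762A74
R = 76 = 118
G = 2A = 42
B = 74 = 116
Blue = 116


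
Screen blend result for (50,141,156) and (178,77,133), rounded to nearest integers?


Screen: C = 255 - (255-A)×(255-B)/255, rounded to nearest integer
R: 255 - (255-50)×(255-178)/255 = 255 - 15785/255 ≈ 255 - 61.902 = 193.098 → 193
G: 255 - (255-141)×(255-77)/255 = 255 - 20292/255 ≈ 255 - 79.576 = 175.424 → 175
B: 255 - (255-156)×(255-133)/255 = 255 - 12078/255 ≈ 255 - 47.365 = 207.635 → 208
= RGB(193, 175, 208)


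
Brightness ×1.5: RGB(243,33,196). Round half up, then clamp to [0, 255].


Multiply each channel by 1.5, round half up, clamp to [0, 255]
R: 243×1.5 = 364.5 → round → 365 → clamp → 255
G: 33×1.5 = 49.5 → round → 50
B: 196×1.5 = 294 → clamp → 255
= RGB(255, 50, 255)


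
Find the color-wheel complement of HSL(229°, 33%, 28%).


Complement = opposite side of color wheel = hue + 180°
H' = (229 + 180) mod 360 = 49°
S and L unchanged.
= HSL(49°, 33%, 28%)


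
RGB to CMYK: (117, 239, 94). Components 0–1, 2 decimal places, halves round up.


R'=117/255≈0.4588, G'=239/255≈0.9373, B'=94/255≈0.3686
K = 1 - max(R',G',B') = 1 - 239/255 = 16/255 = 0.06274… → 0.06
(1-R'-K)/(1-K) simplifies to (max-R)/max with max = 239:
C = (239-117)/239 = 122/239 = 0.51046… → 0.51
M = (239-239)/239 = 0/239 = 0 → 0.00
Y = (239-94)/239 = 145/239 = 0.60669… → 0.61
= CMYK(0.51, 0.00, 0.61, 0.06)


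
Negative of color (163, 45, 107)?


Invert: (255-R, 255-G, 255-B)
R: 255-163 = 92
G: 255-45 = 210
B: 255-107 = 148
= RGB(92, 210, 148)


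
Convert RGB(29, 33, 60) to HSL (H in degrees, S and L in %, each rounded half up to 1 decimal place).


Normalize: R'=29/255≈0.1137, G'=33/255≈0.1294, B'=60/255≈0.2353
Max=60/255, Min=29/255, Δ=Max-Min=31/255
L = (Max+Min)/2 = (60+29)/510 = 89/510 = 0.17450… → L = 17.5%
L ≤ 0.5 → S = Δ/(Max+Min) = 31/(60+29) = 31/89 = 0.34831… → S = 34.8%
(the 1/255 factors cancel in S and H, so raw channel differences can be used)
Max is B' → H = 60 × ((R-G)/Δ + 4) = 60 × ((29-33)/31 + 4)
  -4/31 + 4 = -0.1290… + 4 = 3.8709…
  H = 60 × 3.8709… = 232.258…° → H = 232.3°
= HSL(232.3°, 34.8%, 17.5%)


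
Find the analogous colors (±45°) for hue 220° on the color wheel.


Base hue: 220°
Left analog: (220 - 45) mod 360 = 175°
Right analog: (220 + 45) mod 360 = 265°
Analogous hues = 175° and 265°


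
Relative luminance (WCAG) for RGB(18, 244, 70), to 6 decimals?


Linearize each channel (sRGB transfer function): c = v/255; c_lin = c/12.92 if c ≤ 0.04045, else ((c+0.055)/1.055)^2.4
  R: 18/255 ≈ 0.070588 > 0.04045 → ((0.070588+0.055)/1.055)^2.4 ≈ 0.006049
  G: 244/255 ≈ 0.956863 > 0.04045 → ((0.956863+0.055)/1.055)^2.4 ≈ 0.904661
  B: 70/255 ≈ 0.274510 > 0.04045 → ((0.274510+0.055)/1.055)^2.4 ≈ 0.061246
R_lin = 0.006049, G_lin = 0.904661, B_lin = 0.061246
L = 0.2126×R + 0.7152×G + 0.0722×B
L = 0.2126×0.006049 + 0.7152×0.904661 + 0.0722×0.061246
L ≈ 0.652722


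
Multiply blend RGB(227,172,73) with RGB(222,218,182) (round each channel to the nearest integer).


Multiply: C = A×B/255, rounded to nearest integer
R: 227×222/255 = 50394/255 ≈ 197.624 → 198
G: 172×218/255 = 37496/255 ≈ 147.043 → 147
B: 73×182/255 = 13286/255 ≈ 52.102 → 52
= RGB(198, 147, 52)


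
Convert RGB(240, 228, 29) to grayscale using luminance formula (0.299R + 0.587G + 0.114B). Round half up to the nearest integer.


Gray = 0.299×R + 0.587×G + 0.114×B
Gray = 0.299×240 + 0.587×228 + 0.114×29
Gray = 71.760 + 133.836 + 3.306
Gray = 208.902 → round half up → 209
Gray = 209


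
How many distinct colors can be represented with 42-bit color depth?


Colors = 2^bits = 2^42
= 4,398,046,511,104 colors


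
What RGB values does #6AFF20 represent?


6A → 106 (R)
FF → 255 (G)
20 → 32 (B)
= RGB(106, 255, 32)


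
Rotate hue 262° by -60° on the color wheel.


New hue = (H + rotation) mod 360
New hue = (262 -60) mod 360
= 202 mod 360
= 202°


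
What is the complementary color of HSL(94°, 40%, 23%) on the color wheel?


Complement = opposite side of color wheel = hue + 180°
H' = (94 + 180) mod 360 = 274°
S and L unchanged.
= HSL(274°, 40%, 23%)


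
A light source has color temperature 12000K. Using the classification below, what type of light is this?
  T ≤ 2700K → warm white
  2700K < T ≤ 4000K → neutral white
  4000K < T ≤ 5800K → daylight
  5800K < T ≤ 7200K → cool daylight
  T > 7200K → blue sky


Temperature: 12000K
12000K > 7200K → blue sky
Classification: blue sky


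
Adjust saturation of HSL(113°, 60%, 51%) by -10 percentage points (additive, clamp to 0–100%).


Original S = 60%
Adjustment = -10 percentage points
New S = 60 + (-10) = 50
Clamp to [0, 100] → 50
= HSL(113°, 50%, 51%)


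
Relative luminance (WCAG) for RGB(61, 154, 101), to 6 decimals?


Linearize each channel (sRGB transfer function): c = v/255; c_lin = c/12.92 if c ≤ 0.04045, else ((c+0.055)/1.055)^2.4
  R: 61/255 ≈ 0.239216 > 0.04045 → ((0.239216+0.055)/1.055)^2.4 ≈ 0.046665
  G: 154/255 ≈ 0.603922 > 0.04045 → ((0.603922+0.055)/1.055)^2.4 ≈ 0.323143
  B: 101/255 ≈ 0.396078 > 0.04045 → ((0.396078+0.055)/1.055)^2.4 ≈ 0.130136
R_lin = 0.046665, G_lin = 0.323143, B_lin = 0.130136
L = 0.2126×R + 0.7152×G + 0.0722×B
L = 0.2126×0.046665 + 0.7152×0.323143 + 0.0722×0.130136
L ≈ 0.250429


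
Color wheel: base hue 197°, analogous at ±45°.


Base hue: 197°
Left analog: (197 - 45) mod 360 = 152°
Right analog: (197 + 45) mod 360 = 242°
Analogous hues = 152° and 242°


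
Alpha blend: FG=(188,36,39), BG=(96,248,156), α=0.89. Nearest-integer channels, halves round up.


C = α×F + (1-α)×B, with 1-α = 0.11
R: 0.89×188 + 0.11×96 = 167.32 + 10.56 = 177.88 → 178
G: 0.89×36 + 0.11×248 = 32.04 + 27.28 = 59.32 → 59
B: 0.89×39 + 0.11×156 = 34.71 + 17.16 = 51.87 → 52
= RGB(178, 59, 52)
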